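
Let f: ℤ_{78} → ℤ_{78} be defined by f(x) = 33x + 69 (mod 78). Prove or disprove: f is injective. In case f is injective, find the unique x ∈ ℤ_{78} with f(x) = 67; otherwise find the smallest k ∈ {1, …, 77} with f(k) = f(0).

By definition, injectivity means: for all x_1, x_2 in the domain, f(x_1) = f(x_2) implies x_1 = x_2.
We have gcd(33, 78) = 3 > 1. Taking x_1 = 0 and x_2 = 26: f(0) = 69 and f(26) = 33·26 + 69 = 927 ≡ 69 (mod 78).
So f(0) = f(26) while 0 ≠ 26, therefore f is not injective.
Since f is not injective, we find the least positive k with f(k) = f(0): this means 33k ≡ 0 (mod 78), i.e. 78 ∣ 33k. Since gcd(33, 78) = 3, dividing through by 3 this holds exactly when 26 ∣ 11k, and as gcd(11, 26) = 1, exactly when 26 ∣ k.
The smallest positive such k is 26.

26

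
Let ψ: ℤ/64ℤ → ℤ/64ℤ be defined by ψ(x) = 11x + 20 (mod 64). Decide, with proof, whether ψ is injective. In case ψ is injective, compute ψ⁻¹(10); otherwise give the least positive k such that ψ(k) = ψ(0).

34

Suppose ψ(a) = ψ(b) in ℤ/64ℤ. Then 11a + 20 ≡ 11b + 20 (mod 64), therefore 11(a − b) ≡ 0 (mod 64).
Since gcd(11, 64) = 1, 11 is invertible modulo 64, thus a − b ≡ 0 (mod 64), i.e. a = b.
Thus ψ is injective.
We now compute 11⁻¹ mod 64 explicitly. Euclid's algorithm: 64 = 5·11 + 9, 11 = 1·9 + 2, 9 = 4·2 + 1; back-substituting gives 1 = 35·11 − 6·64, so 11⁻¹ ≡ 35 (mod 64).
Since ψ is injective, we find ψ⁻¹(10): we need 11x ≡ 10 − 20 ≡ 54 (mod 64). Using 11⁻¹ = 35: x ≡ 35·54 = 1890 = 29·64 + 34, so x = 34.
Check: ψ(34) = 11·34 + 20 = 394 = 6·64 + 10 ≡ 10 (mod 64).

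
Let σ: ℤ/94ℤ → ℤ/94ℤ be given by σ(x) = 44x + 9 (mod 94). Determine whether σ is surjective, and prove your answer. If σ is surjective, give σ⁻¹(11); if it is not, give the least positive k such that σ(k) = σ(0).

47

Recall that σ is surjective if every y in the codomain equals σ(x) for some x in the domain.
Since gcd(44, 94) = 2, we have 44x ≡ 0 (mod 2) for all x, so σ(x) ≡ 1 (mod 2).
But 0 ≢ 1 (mod 2), so 0 ∈ ℤ/94ℤ has no preimage. Therefore σ is not surjective.
Since σ is not surjective, we find the least positive k with σ(k) = σ(0): this means 44k ≡ 0 (mod 94), i.e. 94 ∣ 44k. Since gcd(44, 94) = 2, dividing through by 2 this holds exactly when 47 ∣ 22k, and as gcd(22, 47) = 1, exactly when 47 ∣ k.
The smallest positive such k is 47.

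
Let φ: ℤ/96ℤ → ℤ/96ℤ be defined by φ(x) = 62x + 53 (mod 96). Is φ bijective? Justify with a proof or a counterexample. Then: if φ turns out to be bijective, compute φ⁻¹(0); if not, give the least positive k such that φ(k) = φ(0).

Recall that φ is injective when φ(x_1) = φ(x_2) forces x_1 = x_2.
We have gcd(62, 96) = 2 > 1. Taking x_1 = 0 and x_2 = 48: φ(0) = 53 and φ(48) = 62·48 + 53 = 3029 ≡ 53 (mod 96).
So φ(0) = φ(48) while 0 ≠ 48, hence φ is not injective, hence not bijective.
Since φ is not bijective, we find the least positive k with φ(k) = φ(0): this means 62k ≡ 0 (mod 96), i.e. 96 ∣ 62k. Since gcd(62, 96) = 2, dividing through by 2 this holds exactly when 48 ∣ 31k, and as gcd(31, 48) = 1, exactly when 48 ∣ k.
The smallest positive such k is 48.

48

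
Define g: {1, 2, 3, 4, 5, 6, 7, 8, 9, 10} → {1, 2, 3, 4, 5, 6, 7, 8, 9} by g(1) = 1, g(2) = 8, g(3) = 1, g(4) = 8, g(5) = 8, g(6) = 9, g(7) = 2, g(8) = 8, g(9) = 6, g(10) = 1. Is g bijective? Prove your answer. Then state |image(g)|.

5

g(1) = 1 = g(3) with 1 ≠ 3, so g is not injective, hence not bijective.
The image of g is {1, 2, 6, 8, 9}, which has 5 elements.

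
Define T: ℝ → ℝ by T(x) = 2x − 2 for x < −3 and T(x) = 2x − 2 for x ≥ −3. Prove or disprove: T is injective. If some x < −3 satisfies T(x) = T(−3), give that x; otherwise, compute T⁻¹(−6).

Both pieces are strictly increasing (slopes 2 and 2), so each is injective on its own interval.
The left piece maps (−∞, −3) onto (−∞, −8); the right piece maps [−3, ∞) onto [−8, ∞).
These images are disjoint, so no value is attained by both pieces. Therefore T is injective.
Because the two images are disjoint, no x < −3 has T(x) = T(−3), so we compute T⁻¹(−6): −6 lies in [−8, ∞), so solve 2x − 2 = −6: x = (−6 + 2)/2 = −2.

-2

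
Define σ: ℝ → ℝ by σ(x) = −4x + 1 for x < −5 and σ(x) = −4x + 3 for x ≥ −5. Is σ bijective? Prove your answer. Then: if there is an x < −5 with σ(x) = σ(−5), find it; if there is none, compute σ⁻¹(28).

Both pieces are strictly decreasing (slopes −4 and −4), so each is injective on its own interval.
The left piece maps (−∞, −5) onto (21, ∞); the right piece maps [−5, ∞) onto (−∞, 23].
These images overlap. In particular σ(−5) = 23 (right piece), and solving −4x + 1 = 23 on the left piece gives x = −11/2 < −5.
So σ(−11/2) = σ(−5) with −11/2 ≠ −5, and σ is not injective, hence not bijective. This x = −11/2 is the requested value below −5.

-11/2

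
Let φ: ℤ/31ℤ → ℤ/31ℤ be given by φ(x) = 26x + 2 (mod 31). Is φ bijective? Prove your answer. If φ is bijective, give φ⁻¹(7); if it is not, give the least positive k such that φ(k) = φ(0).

Suppose φ(x_1) = φ(x_2) in ℤ/31ℤ. Then 26x_1 + 2 ≡ 26x_2 + 2 (mod 31), hence 26(x_1 − x_2) ≡ 0 (mod 31).
Since gcd(26, 31) = 1, 26 is invertible modulo 31, thus x_1 − x_2 ≡ 0 (mod 31), i.e. x_1 = x_2.
We now compute 26⁻¹ mod 31 explicitly. Euclid's algorithm: 31 = 1·26 + 5, 26 = 5·5 + 1; back-substituting gives 1 = 6·26 − 5·31, so 26⁻¹ ≡ 6 (mod 31).
Then y ↦ 6(y − 2) is a two-sided inverse to φ, so every y ∈ ℤ/31ℤ has a preimage.
So φ is bijective.
Since φ is bijective, we find φ⁻¹(7): we need 26x ≡ 7 − 2 ≡ 5 (mod 31). Using 26⁻¹ = 6: x ≡ 6·5 = 30, so x = 30.
Check: φ(30) = 26·30 + 2 = 782 = 25·31 + 7 ≡ 7 (mod 31).

30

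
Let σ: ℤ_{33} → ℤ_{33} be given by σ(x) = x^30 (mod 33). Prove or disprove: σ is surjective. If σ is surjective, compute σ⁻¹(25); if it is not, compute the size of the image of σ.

4

σ(1) = 1^30 = 1.
σ(2): Repeated squaring mod 33: 2^1 ≡ 2, 2^2 ≡ 2² = 4, 2^4 ≡ 4² = 16, 2^8 ≡ 16² = 256 ≡ 25, 2^16 ≡ 25² = 625 ≡ 31. Since 30 = 16 + 8 + 4 + 2, 2^30 ≡ 31·25·16·4: 31·25 = 775 ≡ 16, then 16·16 = 256 ≡ 25, then 25·4 = 100 ≡ 1. So 2^30 ≡ 1 (mod 33).
So σ(1) = σ(2) = 1 while 1 ≠ 2, thus σ is not injective.
A non-injective map from the 33-element set ℤ_{33} to itself takes at most 32 distinct values, so it cannot be surjective. Thus σ is not surjective.
Since σ is not surjective, we determine |image(σ)|. Computing x^30 mod 33 for each x (by repeated squaring, reducing mod 33 at every step), the values σ(0), σ(1), …, σ(32) are: 0, 1, 1, 12, 1, 1, 12, 1, 1, 12, 1, 22, 12, 1, 1, 12, 1, 1, 12, 1, 1, 12, 22, 1, 12, 1, 1, 12, 1, 1, 12, 1, 1.
The distinct values are {0, 1, 12, 22}; there are 4 of them.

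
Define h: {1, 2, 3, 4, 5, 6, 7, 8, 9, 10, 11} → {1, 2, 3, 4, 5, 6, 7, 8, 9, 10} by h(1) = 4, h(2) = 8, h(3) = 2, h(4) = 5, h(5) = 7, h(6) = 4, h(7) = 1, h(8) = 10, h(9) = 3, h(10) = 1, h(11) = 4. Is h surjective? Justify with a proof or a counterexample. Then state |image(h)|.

No element maps to 6, so h is not surjective.
The image of h is {1, 2, 3, 4, 5, 7, 8, 10}, which has 8 elements.

8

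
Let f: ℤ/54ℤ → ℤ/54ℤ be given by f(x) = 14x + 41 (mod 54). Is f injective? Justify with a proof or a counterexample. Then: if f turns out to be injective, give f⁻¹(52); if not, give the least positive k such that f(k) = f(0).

We have gcd(14, 54) = 2 > 1. Taking u = 0 and v = 27: f(0) = 41 and f(27) = 14·27 + 41 = 419 ≡ 41 (mod 54).
So f(0) = f(27) while 0 ≠ 27, therefore f is not injective.
Since f is not injective, we find the least positive k with f(k) = f(0): this means 14k ≡ 0 (mod 54), i.e. 54 ∣ 14k. Since gcd(14, 54) = 2, dividing through by 2 this holds exactly when 27 ∣ 7k, and as gcd(7, 27) = 1, exactly when 27 ∣ k.
The smallest positive such k is 27.

27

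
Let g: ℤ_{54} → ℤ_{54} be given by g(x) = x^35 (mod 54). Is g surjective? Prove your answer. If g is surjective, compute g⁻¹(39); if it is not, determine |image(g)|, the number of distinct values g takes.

38

g(0) = 0^35 = 0.
g(6): Repeated squaring mod 54: 6^1 ≡ 6, 6^2 ≡ 6² = 36, 6^4 ≡ 36² = 1296 ≡ 0, 6^8 ≡ 0² = 0, 6^16 ≡ 0² = 0, 6^32 ≡ 0² = 0. Since 35 = 32 + 2 + 1, 6^35 ≡ 0·36·6: 0·36 = 0, then 0·6 = 0. So 6^35 ≡ 0 (mod 54).
So g(0) = g(6) = 0 while 0 ≠ 6, thus g is not injective.
A non-injective map from the 54-element set ℤ_{54} to itself takes at most 53 distinct values, so it cannot be surjective. Hence g is not surjective.
Since g is not surjective, we determine |image(g)|. Computing x^35 mod 54 for each x (by repeated squaring, reducing mod 54 at every step), the values g(0), g(1), …, g(53) are: 0, 1, 14, 27, 34, 11, 0, 31, 44, 27, 46, 5, 0, 25, 2, 27, 22, 35, 0, 37, 50, 27, 16, 47, 0, 13, 26, 27, 28, 41, 0, 7, 38, 27, 4, 17, 0, 19, 32, 27, 52, 29, 0, 49, 8, 27, 10, 23, 0, 43, 20, 27, 40, 53.
The distinct values are {0, 1, 2, 4, 5, 7, 8, 10, 11, 13, 14, 16, 17, 19, 20, 22, 23, 25, 26, 27, 28, 29, 31, 32, 34, 35, 37, 38, 40, 41, 43, 44, 46, 47, 49, 50, 52, 53}; there are 38 of them.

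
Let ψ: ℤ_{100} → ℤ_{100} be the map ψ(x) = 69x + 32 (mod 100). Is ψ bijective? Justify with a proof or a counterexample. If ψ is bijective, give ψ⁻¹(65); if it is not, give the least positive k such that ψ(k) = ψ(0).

Suppose ψ(s) = ψ(t) in ℤ_{100}. Then 69s + 32 ≡ 69t + 32 (mod 100), hence 69(s − t) ≡ 0 (mod 100).
Since gcd(69, 100) = 1, 69 is invertible modulo 100, thus s − t ≡ 0 (mod 100), i.e. s = t.
We now compute 69⁻¹ mod 100 explicitly. Euclid's algorithm: 100 = 1·69 + 31, 69 = 2·31 + 7, 31 = 4·7 + 3, 7 = 2·3 + 1; back-substituting gives 1 = 29·69 − 20·100, so 69⁻¹ ≡ 29 (mod 100).
Then y ↦ 29(y − 32) is a two-sided inverse to ψ, so every y ∈ ℤ_{100} has a preimage.
So ψ is bijective.
Since ψ is bijective, we find ψ⁻¹(65): we need 69x ≡ 65 − 32 ≡ 33 (mod 100). Using 69⁻¹ = 29: x ≡ 29·33 = 957 = 9·100 + 57, so x = 57.
Check: ψ(57) = 69·57 + 32 = 3965 = 39·100 + 65 ≡ 65 (mod 100).

57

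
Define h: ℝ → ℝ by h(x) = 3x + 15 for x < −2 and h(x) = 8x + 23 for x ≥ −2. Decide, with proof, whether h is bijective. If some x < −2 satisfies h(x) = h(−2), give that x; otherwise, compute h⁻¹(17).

-8/3

Both pieces are strictly increasing (slopes 3 and 8), so each is injective on its own interval.
The left piece maps (−∞, −2) onto (−∞, 9); the right piece maps [−2, ∞) onto [7, ∞).
These images overlap. In particular h(−2) = 7 (right piece), and solving 3x + 15 = 7 on the left piece gives x = −8/3 < −2.
So h(−8/3) = h(−2) with −8/3 ≠ −2, and h is not injective, hence not bijective. This x = −8/3 is the requested value below −2.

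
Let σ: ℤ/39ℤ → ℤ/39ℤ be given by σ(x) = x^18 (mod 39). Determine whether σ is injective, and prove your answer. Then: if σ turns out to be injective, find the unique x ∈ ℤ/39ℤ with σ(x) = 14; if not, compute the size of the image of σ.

σ(1) = 1^18 = 1.
σ(4): Repeated squaring mod 39: 4^1 ≡ 4, 4^2 ≡ 4² = 16, 4^4 ≡ 16² = 256 ≡ 22, 4^8 ≡ 22² = 484 ≡ 16, 4^16 ≡ 16² = 256 ≡ 22. Since 18 = 16 + 2, 4^18 ≡ 22·16: 22·16 = 352 ≡ 1. So 4^18 ≡ 1 (mod 39).
So σ(1) = σ(4) = 1 while 1 ≠ 4, hence σ is not injective.
Since σ is not injective, we determine |image(σ)|. Computing x^18 mod 39 for each x (by repeated squaring, reducing mod 39 at every step), the values σ(0), σ(1), …, σ(38) are: 0, 1, 25, 27, 1, 25, 12, 25, 25, 27, 1, 25, 27, 13, 1, 12, 1, 1, 12, 25, 25, 12, 1, 1, 12, 1, 13, 27, 25, 1, 27, 25, 25, 12, 25, 1, 27, 25, 1.
The distinct values are {0, 1, 12, 13, 25, 27}; there are 6 of them.

6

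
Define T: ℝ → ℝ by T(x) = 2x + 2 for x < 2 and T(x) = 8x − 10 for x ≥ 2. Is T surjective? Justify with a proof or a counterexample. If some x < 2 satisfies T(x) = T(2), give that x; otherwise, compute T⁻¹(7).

Both pieces are strictly increasing (slopes 2 and 8), so each is injective on its own interval.
The left piece maps (−∞, 2) onto (−∞, 6); the right piece maps [2, ∞) onto [6, ∞).
These images together cover ℝ, so T is surjective.
Because the two images are disjoint, no x < 2 has T(x) = T(2), so we compute T⁻¹(7): 7 lies in [6, ∞), so solve 8x − 10 = 7: x = (7 + 10)/8 = 17/8.

17/8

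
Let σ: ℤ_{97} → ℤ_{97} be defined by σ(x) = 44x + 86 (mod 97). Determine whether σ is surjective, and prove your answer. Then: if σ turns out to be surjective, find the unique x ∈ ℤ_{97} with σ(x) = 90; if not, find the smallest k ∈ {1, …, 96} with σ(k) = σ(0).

53

Since gcd(44, 97) = 1, 44 is invertible modulo 97. Euclid's algorithm: 97 = 2·44 + 9, 44 = 4·9 + 8, 9 = 1·8 + 1; back-substituting gives 1 = 86·44 − 39·97, so 44⁻¹ ≡ 86 (mod 97).
Then y ↦ 86(y − 86) is a two-sided inverse to σ, so every y ∈ ℤ_{97} has a preimage.
So σ is surjective.
Since σ is surjective, we find σ⁻¹(90): we need 44x ≡ 90 − 86 ≡ 4 (mod 97). Using 44⁻¹ = 86: x ≡ 86·4 = 344 = 3·97 + 53, so x = 53.
Check: σ(53) = 44·53 + 86 = 2418 = 24·97 + 90 ≡ 90 (mod 97).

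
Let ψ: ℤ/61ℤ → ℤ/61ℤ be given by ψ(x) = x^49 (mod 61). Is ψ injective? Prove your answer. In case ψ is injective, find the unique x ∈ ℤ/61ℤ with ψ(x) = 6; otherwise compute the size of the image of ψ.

43

Since 61 is prime, the nonzero elements of ℤ/61ℤ form a cyclic group of order 60.
As gcd(49, 60) = 1, raising to the 49th power is a bijection on this group: if x_1^49 ≡ x_2^49 then (x_1x_2^{−1})^49 = 1, and the only element of order dividing gcd(49, 60) = 1 is 1, so x_1 = x_2.
With ψ(0) = 0 this makes ψ injective on all of ℤ/61ℤ, hence bijective (finite equal-size domain and codomain). In particular ψ is injective.
Since ψ is injective, we find the preimage of 6. The inverse of x ↦ x^49 on (ℤ/61ℤ)^× is x ↦ x^49, because 49·49 = 2401 = 40·60 + 1 ≡ 1 (mod 60) and x^{60} = 1 for x ≠ 0 (Fermat). So ψ⁻¹(6) = 6^49 mod 61.
Repeated squaring mod 61: 6^1 ≡ 6, 6^2 ≡ 6² = 36, 6^4 ≡ 36² = 1296 ≡ 15, 6^8 ≡ 15² = 225 ≡ 42, 6^16 ≡ 42² = 1764 ≡ 56, 6^32 ≡ 56² = 3136 ≡ 25. Since 49 = 32 + 16 + 1, 6^49 ≡ 25·56·6: 25·56 = 1400 ≡ 58, then 58·6 = 348 ≡ 43. So 6^49 ≡ 43 (mod 61).
Hence ψ⁻¹(6) = 43.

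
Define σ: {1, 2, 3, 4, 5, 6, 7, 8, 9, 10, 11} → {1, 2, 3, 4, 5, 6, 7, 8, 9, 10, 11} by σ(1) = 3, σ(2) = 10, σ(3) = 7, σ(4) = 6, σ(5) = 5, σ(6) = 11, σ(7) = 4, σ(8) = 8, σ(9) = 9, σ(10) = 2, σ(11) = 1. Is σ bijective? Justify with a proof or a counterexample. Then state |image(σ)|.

11

The values 3, 10, 7, 6, 5, 11, 4, 8, 9, 2, 1 are a permutation of {1, 2, 3, 4, 5, 6, 7, 8, 9, 10, 11}: each element appears exactly once.
So σ is injective and surjective, hence bijective.
The image of σ is {1, 2, 3, 4, 5, 6, 7, 8, 9, 10, 11}, which has 11 elements.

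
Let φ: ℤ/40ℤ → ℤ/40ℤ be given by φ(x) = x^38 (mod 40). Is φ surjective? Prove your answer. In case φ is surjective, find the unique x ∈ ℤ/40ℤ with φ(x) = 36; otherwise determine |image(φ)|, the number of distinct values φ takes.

φ(4): Repeated squaring mod 40: 4^1 ≡ 4, 4^2 ≡ 4² = 16, 4^4 ≡ 16² = 256 ≡ 16, 4^8 ≡ 16² = 256 ≡ 16, 4^16 ≡ 16² = 256 ≡ 16, 4^32 ≡ 16² = 256 ≡ 16. Since 38 = 32 + 4 + 2, 4^38 ≡ 16·16·16: 16·16 = 256 ≡ 16, then 16·16 = 256 ≡ 16. So 4^38 ≡ 16 (mod 40).
φ(6): Repeated squaring mod 40: 6^1 ≡ 6, 6^2 ≡ 6² = 36, 6^4 ≡ 36² = 1296 ≡ 16, 6^8 ≡ 16² = 256 ≡ 16, 6^16 ≡ 16² = 256 ≡ 16, 6^32 ≡ 16² = 256 ≡ 16. Since 38 = 32 + 4 + 2, 6^38 ≡ 16·16·36: 16·16 = 256 ≡ 16, then 16·36 = 576 ≡ 16. So 6^38 ≡ 16 (mod 40).
So φ(4) = φ(6) = 16 while 4 ≠ 6, therefore φ is not injective.
A non-injective map from the 40-element set ℤ/40ℤ to itself takes at most 39 distinct values, so it cannot be surjective. Hence φ is not surjective.
Since φ is not surjective, we determine |image(φ)|. Computing x^38 mod 40 for each x (by repeated squaring, reducing mod 40 at every step), the values φ(0), φ(1), …, φ(39) are: 0, 1, 24, 9, 16, 25, 16, 9, 24, 1, 0, 1, 24, 9, 16, 25, 16, 9, 24, 1, 0, 1, 24, 9, 16, 25, 16, 9, 24, 1, 0, 1, 24, 9, 16, 25, 16, 9, 24, 1.
The distinct values are {0, 1, 9, 16, 24, 25}; there are 6 of them.

6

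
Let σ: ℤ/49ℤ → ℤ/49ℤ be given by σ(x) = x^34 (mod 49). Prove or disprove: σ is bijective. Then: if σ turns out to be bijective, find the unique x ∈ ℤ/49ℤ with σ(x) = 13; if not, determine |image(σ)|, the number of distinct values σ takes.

σ(0) = 0^34 = 0.
σ(7): Repeated squaring mod 49: 7^1 ≡ 7, 7^2 ≡ 7² = 49 ≡ 0, 7^4 ≡ 0² = 0, 7^8 ≡ 0² = 0, 7^16 ≡ 0² = 0, 7^32 ≡ 0² = 0. Since 34 = 32 + 2, 7^34 ≡ 0·0: 0·0 = 0. So 7^34 ≡ 0 (mod 49).
So σ(0) = σ(7) = 0 while 0 ≠ 7, thus σ is not injective, hence not bijective.
Since σ is not bijective, we determine |image(σ)|. Computing x^34 mod 49 for each x (by repeated squaring, reducing mod 49 at every step), the values σ(0), σ(1), …, σ(48) are: 0, 1, 9, 39, 32, 16, 8, 0, 43, 2, 46, 25, 23, 15, 0, 36, 44, 4, 18, 30, 22, 0, 29, 37, 11, 11, 37, 29, 0, 22, 30, 18, 4, 44, 36, 0, 15, 23, 25, 46, 2, 43, 0, 8, 16, 32, 39, 9, 1.
The distinct values are {0, 1, 2, 4, 8, 9, 11, 15, 16, 18, 22, 23, 25, 29, 30, 32, 36, 37, 39, 43, 44, 46}; there are 22 of them.

22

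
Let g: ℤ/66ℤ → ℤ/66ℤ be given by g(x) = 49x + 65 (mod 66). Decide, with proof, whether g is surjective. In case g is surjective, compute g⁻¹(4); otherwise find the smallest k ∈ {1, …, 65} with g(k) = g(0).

Since gcd(49, 66) = 1, 49 is invertible modulo 66. Euclid's algorithm: 66 = 1·49 + 17, 49 = 2·17 + 15, 17 = 1·15 + 2, 15 = 7·2 + 1; back-substituting gives 1 = 31·49 − 23·66, so 49⁻¹ ≡ 31 (mod 66).
Then y ↦ 31(y − 65) is a two-sided inverse to g, so every y ∈ ℤ/66ℤ has a preimage.
Therefore g is surjective.
Since g is surjective, we find g⁻¹(4): we need 49x ≡ 4 − 65 ≡ 5 (mod 66). Using 49⁻¹ = 31: x ≡ 31·5 = 155 = 2·66 + 23, so x = 23.
Check: g(23) = 49·23 + 65 = 1192 = 18·66 + 4 ≡ 4 (mod 66).

23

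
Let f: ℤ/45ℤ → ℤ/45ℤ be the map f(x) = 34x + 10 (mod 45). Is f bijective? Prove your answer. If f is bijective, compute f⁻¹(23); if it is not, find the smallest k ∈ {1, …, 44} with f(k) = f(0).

Recall that f is injective if f(s) = f(t) implies s = t.
If f(s) = f(t), then 34s ≡ 34t (mod 45). Because gcd(34, 45) = 1, we may cancel 34 to get s ≡ t (mod 45).
We now compute 34⁻¹ mod 45 explicitly. Euclid's algorithm: 45 = 1·34 + 11, 34 = 3·11 + 1; back-substituting gives 1 = 4·34 − 3·45, so 34⁻¹ ≡ 4 (mod 45).
For any y ∈ ℤ/45ℤ, x = 4(y − 10) mod 45 satisfies f(x) = 34·4(y − 10) + 10 ≡ y (since 34·4 ≡ 1 mod 45). So every y has a preimage.
Thus f is bijective.
Since f is bijective, we compute f⁻¹(23): solve 34x + 10 ≡ 23 (mod 45), i.e. 34x ≡ 13 (mod 45).
Multiplying by 34⁻¹ = 4 gives x ≡ 4·13 = 52 = 1·45 + 7 ≡ 7 (mod 45).
Check: f(7) = 34·7 + 10 = 248 = 5·45 + 23 ≡ 23 (mod 45).

7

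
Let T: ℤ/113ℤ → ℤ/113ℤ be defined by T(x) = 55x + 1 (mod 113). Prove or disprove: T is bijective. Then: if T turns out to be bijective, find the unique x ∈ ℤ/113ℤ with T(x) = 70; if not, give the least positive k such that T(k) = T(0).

If T(s) = T(t), then 55s ≡ 55t (mod 113). Because gcd(55, 113) = 1, we may cancel 55 to get s ≡ t (mod 113).
We now compute 55⁻¹ mod 113 explicitly. Euclid's algorithm: 113 = 2·55 + 3, 55 = 18·3 + 1; back-substituting gives 1 = 37·55 − 18·113, so 55⁻¹ ≡ 37 (mod 113).
Then y ↦ 37(y − 1) is a two-sided inverse to T, so every y ∈ ℤ/113ℤ has a preimage.
Thus T is bijective.
Since T is bijective, we compute T⁻¹(70): solve 55x + 1 ≡ 70 (mod 113), i.e. 55x ≡ 69 (mod 113).
Multiplying by 55⁻¹ = 37 gives x ≡ 37·69 = 2553 = 22·113 + 67 ≡ 67 (mod 113).
Check: T(67) = 55·67 + 1 = 3686 = 32·113 + 70 ≡ 70 (mod 113).

67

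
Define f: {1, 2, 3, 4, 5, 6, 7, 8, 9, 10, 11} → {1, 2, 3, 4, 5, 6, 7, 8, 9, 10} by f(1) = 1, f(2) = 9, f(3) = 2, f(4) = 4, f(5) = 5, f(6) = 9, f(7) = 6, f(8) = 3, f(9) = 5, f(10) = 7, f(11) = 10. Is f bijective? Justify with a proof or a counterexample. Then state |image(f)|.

f(2) = 9 = f(6) with 2 ≠ 6, so f is not injective, hence not bijective.
The image of f is {1, 2, 3, 4, 5, 6, 7, 9, 10}, which has 9 elements.

9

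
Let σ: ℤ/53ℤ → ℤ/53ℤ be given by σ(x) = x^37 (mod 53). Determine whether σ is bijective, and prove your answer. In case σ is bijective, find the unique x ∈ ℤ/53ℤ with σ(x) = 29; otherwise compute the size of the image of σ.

Since 53 is prime, the nonzero elements of ℤ/53ℤ form a cyclic group of order 52.
As gcd(37, 52) = 1, raising to the 37th power is a bijection on this group: if a^37 ≡ b^37 then (ab^{−1})^37 = 1, and the only element of order dividing gcd(37, 52) = 1 is 1, so a = b.
With σ(0) = 0 this makes σ injective on all of ℤ/53ℤ, hence bijective (finite equal-size domain and codomain). In particular σ is bijective.
Since σ is bijective, we find the preimage of 29. The inverse of x ↦ x^37 on (ℤ/53ℤ)^× is x ↦ x^45, because 37·45 = 1665 = 32·52 + 1 ≡ 1 (mod 52) and x^{52} = 1 for x ≠ 0 (Fermat). So σ⁻¹(29) = 29^45 mod 53.
Repeated squaring mod 53: 29^1 ≡ 29, 29^2 ≡ 29² = 841 ≡ 46, 29^4 ≡ 46² = 2116 ≡ 49, 29^8 ≡ 49² = 2401 ≡ 16, 29^16 ≡ 16² = 256 ≡ 44, 29^32 ≡ 44² = 1936 ≡ 28. Since 45 = 32 + 8 + 4 + 1, 29^45 ≡ 28·16·49·29: 28·16 = 448 ≡ 24, then 24·49 = 1176 ≡ 10, then 10·29 = 290 ≡ 25. So 29^45 ≡ 25 (mod 53).
Hence σ⁻¹(29) = 25.

25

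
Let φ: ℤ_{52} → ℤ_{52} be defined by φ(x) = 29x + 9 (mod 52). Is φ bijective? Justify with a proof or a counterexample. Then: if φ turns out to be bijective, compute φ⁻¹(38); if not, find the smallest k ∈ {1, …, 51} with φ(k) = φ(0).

1

Suppose φ(a) = φ(b) in ℤ_{52}. Then 29a + 9 ≡ 29b + 9 (mod 52), hence 29(a − b) ≡ 0 (mod 52).
Since gcd(29, 52) = 1, 29 is invertible modulo 52, thus a − b ≡ 0 (mod 52), i.e. a = b.
We now compute 29⁻¹ mod 52 explicitly. Euclid's algorithm: 52 = 1·29 + 23, 29 = 1·23 + 6, 23 = 3·6 + 5, 6 = 1·5 + 1; back-substituting gives 1 = 9·29 − 5·52, so 29⁻¹ ≡ 9 (mod 52).
For any y ∈ ℤ_{52}, x = 9(y − 9) mod 52 satisfies φ(x) = 29·9(y − 9) + 9 ≡ y (since 29·9 ≡ 1 mod 52). So every y has a preimage.
Thus φ is bijective.
Since φ is bijective, we compute φ⁻¹(38): solve 29x + 9 ≡ 38 (mod 52), i.e. 29x ≡ 29 (mod 52).
Multiplying by 29⁻¹ = 9 gives x ≡ 9·29 = 261 = 5·52 + 1 ≡ 1 (mod 52).
Check: φ(1) = 29·1 + 9 = 38 ≡ 38 (mod 52).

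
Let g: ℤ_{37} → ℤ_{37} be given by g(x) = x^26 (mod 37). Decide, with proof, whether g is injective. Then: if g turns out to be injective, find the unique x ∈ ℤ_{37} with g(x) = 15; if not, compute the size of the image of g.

19

g(18): Repeated squaring mod 37: 18^1 ≡ 18, 18^2 ≡ 18² = 324 ≡ 28, 18^4 ≡ 28² = 784 ≡ 7, 18^8 ≡ 7² = 49 ≡ 12, 18^16 ≡ 12² = 144 ≡ 33. Since 26 = 16 + 8 + 2, 18^26 ≡ 33·12·28: 33·12 = 396 ≡ 26, then 26·28 = 728 ≡ 25. So 18^26 ≡ 25 (mod 37).
g(19): Repeated squaring mod 37: 19^1 ≡ 19, 19^2 ≡ 19² = 361 ≡ 28, 19^4 ≡ 28² = 784 ≡ 7, 19^8 ≡ 7² = 49 ≡ 12, 19^16 ≡ 12² = 144 ≡ 33. Since 26 = 16 + 8 + 2, 19^26 ≡ 33·12·28: 33·12 = 396 ≡ 26, then 26·28 = 728 ≡ 25. So 19^26 ≡ 25 (mod 37).
So g(18) = g(19) = 25 while 18 ≠ 19, hence g is not injective.
Since g is not injective, we determine |image(g)|. Computing x^26 mod 37 for each x (by repeated squaring, reducing mod 37 at every step), the values g(0), g(1), …, g(36) are: 0, 1, 3, 12, 9, 21, 36, 16, 27, 33, 26, 10, 34, 28, 11, 30, 7, 4, 25, 25, 4, 7, 30, 11, 28, 34, 10, 26, 33, 27, 16, 36, 21, 9, 12, 3, 1.
The distinct values are {0, 1, 3, 4, 7, 9, 10, 11, 12, 16, 21, 25, 26, 27, 28, 30, 33, 34, 36}; there are 19 of them.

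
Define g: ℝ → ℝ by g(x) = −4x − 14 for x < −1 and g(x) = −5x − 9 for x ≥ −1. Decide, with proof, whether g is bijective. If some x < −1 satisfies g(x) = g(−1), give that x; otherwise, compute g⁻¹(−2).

Both pieces are strictly decreasing (slopes −4 and −5), so each is injective on its own interval.
The left piece maps (−∞, −1) onto (−10, ∞); the right piece maps [−1, ∞) onto (−∞, −4].
These images overlap. In particular g(−1) = −4 (right piece), and solving −4x − 14 = −4 on the left piece gives x = −5/2 < −1.
So g(−5/2) = g(−1) with −5/2 ≠ −1, and g is not injective, hence not bijective. This x = −5/2 is the requested value below −1.

-5/2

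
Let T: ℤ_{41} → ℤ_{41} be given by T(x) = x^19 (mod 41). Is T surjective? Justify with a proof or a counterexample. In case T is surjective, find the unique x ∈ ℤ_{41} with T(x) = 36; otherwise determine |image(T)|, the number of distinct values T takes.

8

Since 41 is prime, the nonzero elements of ℤ_{41} form a cyclic group of order 40.
As gcd(19, 40) = 1, raising to the 19th power is a bijection on this group: if s^19 ≡ t^19 then (st^{−1})^19 = 1, and the only element of order dividing gcd(19, 40) = 1 is 1, so s = t.
With T(0) = 0 this makes T injective on all of ℤ_{41}, hence bijective (finite equal-size domain and codomain). In particular T is surjective.
Since T is surjective, we find the preimage of 36. The inverse of x ↦ x^19 on (ℤ_{41})^× is x ↦ x^19, because 19·19 = 361 = 9·40 + 1 ≡ 1 (mod 40) and x^{40} = 1 for x ≠ 0 (Fermat). So T⁻¹(36) = 36^19 mod 41.
Repeated squaring mod 41: 36^1 ≡ 36, 36^2 ≡ 36² = 1296 ≡ 25, 36^4 ≡ 25² = 625 ≡ 10, 36^8 ≡ 10² = 100 ≡ 18, 36^16 ≡ 18² = 324 ≡ 37. Since 19 = 16 + 2 + 1, 36^19 ≡ 37·25·36: 37·25 = 925 ≡ 23, then 23·36 = 828 ≡ 8. So 36^19 ≡ 8 (mod 41).
Hence T⁻¹(36) = 8.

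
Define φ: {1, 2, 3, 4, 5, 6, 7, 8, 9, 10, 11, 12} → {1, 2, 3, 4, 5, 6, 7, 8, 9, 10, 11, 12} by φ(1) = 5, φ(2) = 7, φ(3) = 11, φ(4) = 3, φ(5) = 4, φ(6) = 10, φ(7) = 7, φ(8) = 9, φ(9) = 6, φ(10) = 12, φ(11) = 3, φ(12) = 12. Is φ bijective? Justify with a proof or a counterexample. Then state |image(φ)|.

φ(2) = 7 = φ(7) with 2 ≠ 7, so φ is not injective, hence not bijective.
The image of φ is {3, 4, 5, 6, 7, 9, 10, 11, 12}, which has 9 elements.

9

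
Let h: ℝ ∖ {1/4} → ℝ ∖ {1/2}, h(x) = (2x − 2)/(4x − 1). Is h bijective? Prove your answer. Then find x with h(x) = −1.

Suppose h(x_1) = h(x_2). Cross-multiplying: (2x_1 − 2)(4x_2 − 1) = (2x_2 − 2)(4x_1 − 1).
Expanding both sides and cancelling the symmetric terms leaves 6·(x_1 − x_2) = 0. Since 6 ≠ 0, x_1 = x_2. So h is injective.
For any y ≠ 1/2, solving y(4x − 1) = 2x − 2 for x gives a well-defined x ≠ 1/4. So h is surjective.
Hence h is bijective.
Solving h(x) = −1: cross-multiplying gives 2x − 2 = −1(4x − 1), which rearranges to 6x = 3, so x = 1/2.

1/2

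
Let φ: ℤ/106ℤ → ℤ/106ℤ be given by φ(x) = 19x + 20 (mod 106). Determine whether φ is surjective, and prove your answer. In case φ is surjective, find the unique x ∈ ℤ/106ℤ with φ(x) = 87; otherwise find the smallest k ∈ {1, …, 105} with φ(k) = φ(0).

By definition, surjectivity means every element of the codomain has a preimage under φ.
Since gcd(19, 106) = 1, 19 is invertible modulo 106. Euclid's algorithm: 106 = 5·19 + 11, 19 = 1·11 + 8, 11 = 1·8 + 3, 8 = 2·3 + 2, 3 = 1·2 + 1; back-substituting gives 1 = 67·19 − 12·106, so 19⁻¹ ≡ 67 (mod 106).
For any y ∈ ℤ/106ℤ, x = 67(y − 20) mod 106 satisfies φ(x) = 19·67(y − 20) + 20 ≡ y (since 19·67 ≡ 1 mod 106). So every y has a preimage.
Hence φ is surjective.
Since φ is surjective, we find φ⁻¹(87): we need 19x ≡ 87 − 20 ≡ 67 (mod 106). Using 19⁻¹ = 67: x ≡ 67·67 = 4489 = 42·106 + 37, so x = 37.
Check: φ(37) = 19·37 + 20 = 723 = 6·106 + 87 ≡ 87 (mod 106).

37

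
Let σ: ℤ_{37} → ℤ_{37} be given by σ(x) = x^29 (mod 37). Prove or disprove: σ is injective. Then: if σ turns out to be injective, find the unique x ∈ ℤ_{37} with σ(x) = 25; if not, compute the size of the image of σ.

Since 37 is prime, the nonzero elements of ℤ_{37} form a cyclic group of order 36.
As gcd(29, 36) = 1, raising to the 29th power is a bijection on this group: if u^29 ≡ v^29 then (uv^{−1})^29 = 1, and the only element of order dividing gcd(29, 36) = 1 is 1, so u = v.
With σ(0) = 0 this makes σ injective on all of ℤ_{37}, hence bijective (finite equal-size domain and codomain). In particular σ is injective.
Since σ is injective, we find the preimage of 25. The inverse of x ↦ x^29 on (ℤ_{37})^× is x ↦ x^5, because 29·5 = 145 = 4·36 + 1 ≡ 1 (mod 36) and x^{36} = 1 for x ≠ 0 (Fermat). So σ⁻¹(25) = 25^5 mod 37.
Repeated squaring mod 37: 25^1 ≡ 25, 25^2 ≡ 25² = 625 ≡ 33, 25^4 ≡ 33² = 1089 ≡ 16. Since 5 = 4 + 1, 25^5 ≡ 16·25: 16·25 = 400 ≡ 30. So 25^5 ≡ 30 (mod 37).
Hence σ⁻¹(25) = 30.

30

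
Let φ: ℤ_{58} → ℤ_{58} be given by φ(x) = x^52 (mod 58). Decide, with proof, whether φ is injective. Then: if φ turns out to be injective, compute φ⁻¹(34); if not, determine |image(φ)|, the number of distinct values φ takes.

φ(3): Repeated squaring mod 58: 3^1 ≡ 3, 3^2 ≡ 3² = 9, 3^4 ≡ 9² = 81 ≡ 23, 3^8 ≡ 23² = 529 ≡ 7, 3^16 ≡ 7² = 49, 3^32 ≡ 49² = 2401 ≡ 23. Since 52 = 32 + 16 + 4, 3^52 ≡ 23·49·23: 23·49 = 1127 ≡ 25, then 25·23 = 575 ≡ 53. So 3^52 ≡ 53 (mod 58).
φ(7): Repeated squaring mod 58: 7^1 ≡ 7, 7^2 ≡ 7² = 49, 7^4 ≡ 49² = 2401 ≡ 23, 7^8 ≡ 23² = 529 ≡ 7, 7^16 ≡ 7² = 49, 7^32 ≡ 49² = 2401 ≡ 23. Since 52 = 32 + 16 + 4, 7^52 ≡ 23·49·23: 23·49 = 1127 ≡ 25, then 25·23 = 575 ≡ 53. So 7^52 ≡ 53 (mod 58).
So φ(3) = φ(7) = 53 while 3 ≠ 7, hence φ is not injective.
Since φ is not injective, we determine |image(φ)|. Computing x^52 mod 58 for each x (by repeated squaring, reducing mod 58 at every step), the values φ(0), φ(1), …, φ(57) are: 0, 1, 20, 53, 52, 49, 16, 53, 54, 25, 52, 7, 30, 7, 16, 45, 36, 1, 36, 23, 54, 25, 24, 45, 20, 23, 24, 49, 30, 29, 30, 49, 24, 23, 20, 45, 24, 25, 54, 23, 36, 1, 36, 45, 16, 7, 30, 7, 52, 25, 54, 53, 16, 49, 52, 53, 20, 1.
The distinct values are {0, 1, 7, 16, 20, 23, 24, 25, 29, 30, 36, 45, 49, 52, 53, 54}; there are 16 of them.

16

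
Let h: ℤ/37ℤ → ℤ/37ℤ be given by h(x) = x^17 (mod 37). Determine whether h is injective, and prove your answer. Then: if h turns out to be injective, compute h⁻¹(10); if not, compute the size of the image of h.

Since 37 is prime, the nonzero elements of ℤ/37ℤ form a cyclic group of order 36.
As gcd(17, 36) = 1, raising to the 17th power is a bijection on this group: if u^17 ≡ v^17 then (uv^{−1})^17 = 1, and the only element of order dividing gcd(17, 36) = 1 is 1, so u = v.
With h(0) = 0 this makes h injective on all of ℤ/37ℤ, hence bijective (finite equal-size domain and codomain). In particular h is injective.
Since h is injective, we find the preimage of 10. The inverse of x ↦ x^17 on (ℤ/37ℤ)^× is x ↦ x^17, because 17·17 = 289 = 8·36 + 1 ≡ 1 (mod 36) and x^{36} = 1 for x ≠ 0 (Fermat). So h⁻¹(10) = 10^17 mod 37.
Repeated squaring mod 37: 10^1 ≡ 10, 10^2 ≡ 10² = 100 ≡ 26, 10^4 ≡ 26² = 676 ≡ 10, 10^8 ≡ 10² = 100 ≡ 26, 10^16 ≡ 26² = 676 ≡ 10. Since 17 = 16 + 1, 10^17 ≡ 10·10: 10·10 = 100 ≡ 26. So 10^17 ≡ 26 (mod 37).
Hence h⁻¹(10) = 26.

26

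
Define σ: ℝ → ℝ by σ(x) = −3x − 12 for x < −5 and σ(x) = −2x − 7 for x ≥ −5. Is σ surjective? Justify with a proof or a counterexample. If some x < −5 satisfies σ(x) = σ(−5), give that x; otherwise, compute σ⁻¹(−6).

-1/2

Both pieces are strictly decreasing (slopes −3 and −2), so each is injective on its own interval.
The left piece maps (−∞, −5) onto (3, ∞); the right piece maps [−5, ∞) onto (−∞, 3].
These images together cover ℝ, so σ is surjective.
Because the two images are disjoint, no x < −5 has σ(x) = σ(−5), so we compute σ⁻¹(−6): −6 lies in (−∞, 3], so solve −2x − 7 = −6: x = (−6 + 7)/(−2) = −1/2.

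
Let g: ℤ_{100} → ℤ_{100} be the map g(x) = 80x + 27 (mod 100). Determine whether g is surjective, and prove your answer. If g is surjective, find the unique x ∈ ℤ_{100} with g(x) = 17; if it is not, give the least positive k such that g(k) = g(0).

Since gcd(80, 100) = 20, we have 80x ≡ 0 (mod 20) for all x, so g(x) ≡ 7 (mod 20).
But 0 ≢ 7 (mod 20), so 0 ∈ ℤ_{100} has no preimage. Hence g is not surjective.
Since g is not surjective, we find the least positive k with g(k) = g(0): this means 80k ≡ 0 (mod 100), i.e. 100 ∣ 80k. Since gcd(80, 100) = 20, dividing through by 20 this holds exactly when 5 ∣ 4k, and as gcd(4, 5) = 1, exactly when 5 ∣ k.
The smallest positive such k is 5.

5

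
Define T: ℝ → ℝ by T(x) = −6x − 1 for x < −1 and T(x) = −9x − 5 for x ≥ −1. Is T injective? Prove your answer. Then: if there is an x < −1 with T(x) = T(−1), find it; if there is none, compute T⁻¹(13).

Both pieces are strictly decreasing (slopes −6 and −9), so each is injective on its own interval.
The left piece maps (−∞, −1) onto (5, ∞); the right piece maps [−1, ∞) onto (−∞, 4].
These images are disjoint, so no value is attained by both pieces. Therefore T is injective.
Because the two images are disjoint, no x < −1 has T(x) = T(−1), so we compute T⁻¹(13): 13 lies in (5, ∞), so solve −6x − 1 = 13: x = (13 + 1)/(−6) = −7/3.

-7/3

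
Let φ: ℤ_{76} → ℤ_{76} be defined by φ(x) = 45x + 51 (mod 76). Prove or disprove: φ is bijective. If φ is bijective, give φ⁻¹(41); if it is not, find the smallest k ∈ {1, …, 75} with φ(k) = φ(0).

42

Suppose φ(u) = φ(v) in ℤ_{76}. Then 45u + 51 ≡ 45v + 51 (mod 76), so 45(u − v) ≡ 0 (mod 76).
Since gcd(45, 76) = 1, 45 is invertible modulo 76, so u − v ≡ 0 (mod 76), i.e. u = v.
We now compute 45⁻¹ mod 76 explicitly. Euclid's algorithm: 76 = 1·45 + 31, 45 = 1·31 + 14, 31 = 2·14 + 3, 14 = 4·3 + 2, 3 = 1·2 + 1; back-substituting gives 1 = 49·45 − 29·76, so 45⁻¹ ≡ 49 (mod 76).
Then y ↦ 49(y − 51) is a two-sided inverse to φ, so every y ∈ ℤ_{76} has a preimage.
Hence φ is bijective.
Since φ is bijective, we compute φ⁻¹(41): solve 45x + 51 ≡ 41 (mod 76), i.e. 45x ≡ 66 (mod 76).
Multiplying by 45⁻¹ = 49 gives x ≡ 49·66 = 3234 = 42·76 + 42 ≡ 42 (mod 76).
Check: φ(42) = 45·42 + 51 = 1941 = 25·76 + 41 ≡ 41 (mod 76).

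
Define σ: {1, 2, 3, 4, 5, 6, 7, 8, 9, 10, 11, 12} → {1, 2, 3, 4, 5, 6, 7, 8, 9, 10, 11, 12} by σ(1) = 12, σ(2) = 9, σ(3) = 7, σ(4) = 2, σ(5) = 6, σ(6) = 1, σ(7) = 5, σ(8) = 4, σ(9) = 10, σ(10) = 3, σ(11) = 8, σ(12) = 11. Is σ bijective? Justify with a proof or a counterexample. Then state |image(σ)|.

The values 12, 9, 7, 2, 6, 1, 5, 4, 10, 3, 8, 11 are a permutation of {1, 2, 3, 4, 5, 6, 7, 8, 9, 10, 11, 12}: each element appears exactly once.
So σ is injective and surjective, hence bijective.
The image of σ is {1, 2, 3, 4, 5, 6, 7, 8, 9, 10, 11, 12}, which has 12 elements.

12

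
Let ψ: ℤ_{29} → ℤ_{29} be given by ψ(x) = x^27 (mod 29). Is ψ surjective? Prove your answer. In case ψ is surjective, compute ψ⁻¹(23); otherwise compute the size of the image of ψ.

Since 29 is prime, the nonzero elements of ℤ_{29} form a cyclic group of order 28.
As gcd(27, 28) = 1, raising to the 27th power is a bijection on this group: if u^27 ≡ v^27 then (uv^{−1})^27 = 1, and the only element of order dividing gcd(27, 28) = 1 is 1, so u = v.
With ψ(0) = 0 this makes ψ injective on all of ℤ_{29}, hence bijective (finite equal-size domain and codomain). In particular ψ is surjective.
Since ψ is surjective, we find the preimage of 23. The inverse of x ↦ x^27 on (ℤ_{29})^× is x ↦ x^27, because 27·27 = 729 = 26·28 + 1 ≡ 1 (mod 28) and x^{28} = 1 for x ≠ 0 (Fermat). So ψ⁻¹(23) = 23^27 mod 29.
Repeated squaring mod 29: 23^1 ≡ 23, 23^2 ≡ 23² = 529 ≡ 7, 23^4 ≡ 7² = 49 ≡ 20, 23^8 ≡ 20² = 400 ≡ 23, 23^16 ≡ 23² = 529 ≡ 7. Since 27 = 16 + 8 + 2 + 1, 23^27 ≡ 7·23·7·23: 7·23 = 161 ≡ 16, then 16·7 = 112 ≡ 25, then 25·23 = 575 ≡ 24. So 23^27 ≡ 24 (mod 29).
Hence ψ⁻¹(23) = 24.

24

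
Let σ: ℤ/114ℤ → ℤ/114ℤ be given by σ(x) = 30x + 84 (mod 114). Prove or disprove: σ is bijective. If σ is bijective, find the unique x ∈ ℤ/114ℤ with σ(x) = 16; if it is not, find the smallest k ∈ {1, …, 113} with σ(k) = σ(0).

Recall that σ is injective if σ(s) = σ(t) implies s = t.
We have gcd(30, 114) = 6 > 1. Taking s = 0 and t = 19: σ(0) = 84 and σ(19) = 30·19 + 84 = 654 ≡ 84 (mod 114).
So σ(0) = σ(19) while 0 ≠ 19, hence σ is not injective, hence not bijective.
Since σ is not bijective, we find the least positive k with σ(k) = σ(0): this means 30k ≡ 0 (mod 114), i.e. 114 ∣ 30k. Since gcd(30, 114) = 6, dividing through by 6 this holds exactly when 19 ∣ 5k, and as gcd(5, 19) = 1, exactly when 19 ∣ k.
The smallest positive such k is 19.

19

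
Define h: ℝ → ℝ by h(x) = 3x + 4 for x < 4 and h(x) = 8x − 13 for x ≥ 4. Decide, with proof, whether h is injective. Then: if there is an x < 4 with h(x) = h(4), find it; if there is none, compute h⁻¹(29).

21/4

Both pieces are strictly increasing (slopes 3 and 8), so each is injective on its own interval.
The left piece maps (−∞, 4) onto (−∞, 16); the right piece maps [4, ∞) onto [19, ∞).
These images are disjoint, so no value is attained by both pieces. So h is injective.
Because the two images are disjoint, no x < 4 has h(x) = h(4), so we compute h⁻¹(29): 29 lies in [19, ∞), so solve 8x − 13 = 29: x = (29 + 13)/8 = 21/4.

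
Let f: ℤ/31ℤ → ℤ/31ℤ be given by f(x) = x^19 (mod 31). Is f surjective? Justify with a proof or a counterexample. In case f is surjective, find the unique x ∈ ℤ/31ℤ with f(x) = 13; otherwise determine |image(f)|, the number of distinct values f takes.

21

Since 31 is prime, the nonzero elements of ℤ/31ℤ form a cyclic group of order 30.
As gcd(19, 30) = 1, raising to the 19th power is a bijection on this group: if x_1^19 ≡ x_2^19 then (x_1x_2^{−1})^19 = 1, and the only element of order dividing gcd(19, 30) = 1 is 1, so x_1 = x_2.
With f(0) = 0 this makes f injective on all of ℤ/31ℤ, hence bijective (finite equal-size domain and codomain). In particular f is surjective.
Since f is surjective, we find the preimage of 13. The inverse of x ↦ x^19 on (ℤ/31ℤ)^× is x ↦ x^19, because 19·19 = 361 = 12·30 + 1 ≡ 1 (mod 30) and x^{30} = 1 for x ≠ 0 (Fermat). So f⁻¹(13) = 13^19 mod 31.
Repeated squaring mod 31: 13^1 ≡ 13, 13^2 ≡ 13² = 169 ≡ 14, 13^4 ≡ 14² = 196 ≡ 10, 13^8 ≡ 10² = 100 ≡ 7, 13^16 ≡ 7² = 49 ≡ 18. Since 19 = 16 + 2 + 1, 13^19 ≡ 18·14·13: 18·14 = 252 ≡ 4, then 4·13 = 52 ≡ 21. So 13^19 ≡ 21 (mod 31).
Hence f⁻¹(13) = 21.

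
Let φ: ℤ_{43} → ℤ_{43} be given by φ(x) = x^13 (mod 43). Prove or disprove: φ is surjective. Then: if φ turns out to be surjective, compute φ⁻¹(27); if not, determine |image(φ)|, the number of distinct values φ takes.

8

Since 43 is prime, the nonzero elements of ℤ_{43} form a cyclic group of order 42.
As gcd(13, 42) = 1, raising to the 13th power is a bijection on this group: if u^13 ≡ v^13 then (uv^{−1})^13 = 1, and the only element of order dividing gcd(13, 42) = 1 is 1, so u = v.
With φ(0) = 0 this makes φ injective on all of ℤ_{43}, hence bijective (finite equal-size domain and codomain). In particular φ is surjective.
Since φ is surjective, we find the preimage of 27. The inverse of x ↦ x^13 on (ℤ_{43})^× is x ↦ x^13, because 13·13 = 169 = 4·42 + 1 ≡ 1 (mod 42) and x^{42} = 1 for x ≠ 0 (Fermat). So φ⁻¹(27) = 27^13 mod 43.
Repeated squaring mod 43: 27^1 ≡ 27, 27^2 ≡ 27² = 729 ≡ 41, 27^4 ≡ 41² = 1681 ≡ 4, 27^8 ≡ 4² = 16. Since 13 = 8 + 4 + 1, 27^13 ≡ 16·4·27: 16·4 = 64 ≡ 21, then 21·27 = 567 ≡ 8. So 27^13 ≡ 8 (mod 43).
Hence φ⁻¹(27) = 8.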